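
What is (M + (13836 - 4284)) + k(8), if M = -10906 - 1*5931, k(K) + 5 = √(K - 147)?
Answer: -7290 + I*√139 ≈ -7290.0 + 11.79*I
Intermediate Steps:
k(K) = -5 + √(-147 + K) (k(K) = -5 + √(K - 147) = -5 + √(-147 + K))
M = -16837 (M = -10906 - 5931 = -16837)
(M + (13836 - 4284)) + k(8) = (-16837 + (13836 - 4284)) + (-5 + √(-147 + 8)) = (-16837 + 9552) + (-5 + √(-139)) = -7285 + (-5 + I*√139) = -7290 + I*√139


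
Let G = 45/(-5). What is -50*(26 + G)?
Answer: -850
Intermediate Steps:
G = -9 (G = 45*(-⅕) = -9)
-50*(26 + G) = -50*(26 - 9) = -50*17 = -850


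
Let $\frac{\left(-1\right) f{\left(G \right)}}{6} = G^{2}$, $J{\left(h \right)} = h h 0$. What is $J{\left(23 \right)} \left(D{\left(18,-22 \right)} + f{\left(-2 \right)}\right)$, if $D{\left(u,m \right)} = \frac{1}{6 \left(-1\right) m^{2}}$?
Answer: $0$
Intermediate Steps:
$J{\left(h \right)} = 0$ ($J{\left(h \right)} = h^{2} \cdot 0 = 0$)
$D{\left(u,m \right)} = - \frac{1}{6 m^{2}}$ ($D{\left(u,m \right)} = \frac{1}{\left(-6\right) m^{2}} = - \frac{1}{6 m^{2}}$)
$f{\left(G \right)} = - 6 G^{2}$
$J{\left(23 \right)} \left(D{\left(18,-22 \right)} + f{\left(-2 \right)}\right) = 0 \left(- \frac{1}{6 \cdot 484} - 6 \left(-2\right)^{2}\right) = 0 \left(\left(- \frac{1}{6}\right) \frac{1}{484} - 24\right) = 0 \left(- \frac{1}{2904} - 24\right) = 0 \left(- \frac{69697}{2904}\right) = 0$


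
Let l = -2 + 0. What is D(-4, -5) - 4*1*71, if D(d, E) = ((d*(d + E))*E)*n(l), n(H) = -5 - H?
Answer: 256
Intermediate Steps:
l = -2
D(d, E) = -3*E*d*(E + d) (D(d, E) = ((d*(d + E))*E)*(-5 - 1*(-2)) = ((d*(E + d))*E)*(-5 + 2) = (E*d*(E + d))*(-3) = -3*E*d*(E + d))
D(-4, -5) - 4*1*71 = -3*(-5)*(-4)*(-5 - 4) - 4*1*71 = -3*(-5)*(-4)*(-9) - 4*71 = 540 - 284 = 256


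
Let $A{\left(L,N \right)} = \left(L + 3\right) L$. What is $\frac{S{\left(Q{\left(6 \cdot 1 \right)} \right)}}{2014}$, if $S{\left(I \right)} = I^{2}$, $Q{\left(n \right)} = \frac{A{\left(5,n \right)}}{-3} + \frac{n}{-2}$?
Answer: $\frac{2401}{18126} \approx 0.13246$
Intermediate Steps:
$A{\left(L,N \right)} = L \left(3 + L\right)$ ($A{\left(L,N \right)} = \left(3 + L\right) L = L \left(3 + L\right)$)
$Q{\left(n \right)} = - \frac{40}{3} - \frac{n}{2}$ ($Q{\left(n \right)} = \frac{5 \left(3 + 5\right)}{-3} + \frac{n}{-2} = 5 \cdot 8 \left(- \frac{1}{3}\right) + n \left(- \frac{1}{2}\right) = 40 \left(- \frac{1}{3}\right) - \frac{n}{2} = - \frac{40}{3} - \frac{n}{2}$)
$\frac{S{\left(Q{\left(6 \cdot 1 \right)} \right)}}{2014} = \frac{\left(- \frac{40}{3} - \frac{6 \cdot 1}{2}\right)^{2}}{2014} = \left(- \frac{40}{3} - 3\right)^{2} \cdot \frac{1}{2014} = \left(- \frac{49}{3}\right)^{2} \cdot \frac{1}{2014} = \frac{2401}{9} \cdot \frac{1}{2014} = \frac{2401}{18126}$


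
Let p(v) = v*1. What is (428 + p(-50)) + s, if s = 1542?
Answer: 1920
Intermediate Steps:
p(v) = v
(428 + p(-50)) + s = (428 - 50) + 1542 = 378 + 1542 = 1920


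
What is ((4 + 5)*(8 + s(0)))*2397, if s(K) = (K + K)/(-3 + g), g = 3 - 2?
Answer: 172584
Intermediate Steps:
g = 1
s(K) = -K (s(K) = (K + K)/(-3 + 1) = (2*K)/(-2) = (2*K)*(-1/2) = -K)
((4 + 5)*(8 + s(0)))*2397 = ((4 + 5)*(8 - 1*0))*2397 = (9*(8 + 0))*2397 = (9*8)*2397 = 72*2397 = 172584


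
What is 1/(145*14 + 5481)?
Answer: 1/7511 ≈ 0.00013314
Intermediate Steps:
1/(145*14 + 5481) = 1/(2030 + 5481) = 1/7511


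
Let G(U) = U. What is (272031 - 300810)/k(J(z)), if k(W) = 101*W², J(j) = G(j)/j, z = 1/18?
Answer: -28779/101 ≈ -284.94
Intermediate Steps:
z = 1/18 (z = 1*(1/18) = 1/18 ≈ 0.055556)
J(j) = 1 (J(j) = j/j = 1)
(272031 - 300810)/k(J(z)) = (272031 - 300810)/((101*1²)) = -28779/(101*1) = -28779/101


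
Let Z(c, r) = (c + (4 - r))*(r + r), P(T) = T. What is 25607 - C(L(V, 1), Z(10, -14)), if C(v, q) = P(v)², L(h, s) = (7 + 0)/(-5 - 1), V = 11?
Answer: 921803/36 ≈ 25606.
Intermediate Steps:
L(h, s) = -7/6 (L(h, s) = 7/(-6) = 7*(-⅙) = -7/6)
Z(c, r) = 2*r*(4 + c - r) (Z(c, r) = (4 + c - r)*(2*r) = 2*r*(4 + c - r))
C(v, q) = v²
25607 - C(L(V, 1), Z(10, -14)) = 25607 - (-7/6)² = 25607 - 1*49/36 = 25607 - 49/36 = 921803/36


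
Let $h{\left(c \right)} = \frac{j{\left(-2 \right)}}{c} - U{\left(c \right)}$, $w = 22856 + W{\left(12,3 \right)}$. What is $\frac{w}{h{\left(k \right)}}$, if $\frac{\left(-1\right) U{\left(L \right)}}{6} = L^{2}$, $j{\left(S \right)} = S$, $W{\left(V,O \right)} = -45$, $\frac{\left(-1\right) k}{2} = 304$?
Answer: $\frac{6934544}{674267137} \approx 0.010285$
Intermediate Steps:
$k = -608$ ($k = \left(-2\right) 304 = -608$)
$w = 22811$ ($w = 22856 - 45 = 22811$)
$U{\left(L \right)} = - 6 L^{2}$
$h{\left(c \right)} = - \frac{2}{c} + 6 c^{2}$ ($h{\left(c \right)} = - \frac{2}{c} - - 6 c^{2} = - \frac{2}{c} + 6 c^{2}$)
$\frac{w}{h{\left(k \right)}} = \frac{22811}{2 \frac{1}{-608} \left(-1 + 3 \left(-608\right)^{3}\right)} = \frac{22811}{2 \left(- \frac{1}{608}\right) \left(-1 + 3 \left(-224755712\right)\right)} = \frac{22811}{2 \left(- \frac{1}{608}\right) \left(-1 - 674267136\right)} = \frac{22811}{2 \left(- \frac{1}{608}\right) \left(-674267137\right)} = \frac{22811}{\frac{674267137}{304}} = 22811 \cdot \frac{304}{674267137} = \frac{6934544}{674267137}$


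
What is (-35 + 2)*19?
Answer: -627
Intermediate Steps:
(-35 + 2)*19 = -33*19 = -627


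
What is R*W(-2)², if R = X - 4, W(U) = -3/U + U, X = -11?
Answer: -15/4 ≈ -3.7500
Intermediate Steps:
W(U) = U - 3/U (W(U) = -3/U + U = U - 3/U)
R = -15 (R = -11 - 4 = -15)
R*W(-2)² = -15*(-2 - 3/(-2))² = -15*(-2 - 3*(-½))² = -15*(-2 + 3/2)² = -15*(-½)² = -15*¼ = -15/4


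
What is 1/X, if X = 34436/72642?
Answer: 36321/17218 ≈ 2.1095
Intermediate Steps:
X = 17218/36321 (X = 34436*(1/72642) = 17218/36321 ≈ 0.47405)
1/X = 1/(17218/36321) = 36321/17218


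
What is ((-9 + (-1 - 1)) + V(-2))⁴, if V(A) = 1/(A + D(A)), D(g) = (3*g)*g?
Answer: 141158161/10000 ≈ 14116.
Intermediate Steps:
D(g) = 3*g²
V(A) = 1/(A + 3*A²)
((-9 + (-1 - 1)) + V(-2))⁴ = ((-9 + (-1 - 1)) + 1/((-2)*(1 + 3*(-2))))⁴ = ((-9 - 2) - 1/(2*(1 - 6)))⁴ = (-11 - ½/(-5))⁴ = (-11 - ½*(-⅕))⁴ = (-11 + ⅒)⁴ = (-109/10)⁴ = 141158161/10000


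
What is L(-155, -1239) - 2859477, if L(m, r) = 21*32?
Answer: -2858805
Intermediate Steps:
L(m, r) = 672
L(-155, -1239) - 2859477 = 672 - 2859477 = -2858805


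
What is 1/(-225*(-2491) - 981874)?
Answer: -1/421399 ≈ -2.3730e-6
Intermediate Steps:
1/(-225*(-2491) - 981874) = 1/(560475 - 981874) = 1/(-421399) = -1/421399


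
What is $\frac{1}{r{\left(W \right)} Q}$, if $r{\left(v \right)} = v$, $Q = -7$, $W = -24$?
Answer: $\frac{1}{168} \approx 0.0059524$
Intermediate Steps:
$\frac{1}{r{\left(W \right)} Q} = \frac{1}{\left(-24\right) \left(-7\right)} = \frac{1}{168}$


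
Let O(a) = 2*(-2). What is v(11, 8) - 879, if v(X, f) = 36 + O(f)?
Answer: -847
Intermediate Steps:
O(a) = -4
v(X, f) = 32 (v(X, f) = 36 - 4 = 32)
v(11, 8) - 879 = 32 - 879 = -847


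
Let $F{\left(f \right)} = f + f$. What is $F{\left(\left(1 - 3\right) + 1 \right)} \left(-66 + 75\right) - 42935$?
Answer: $-42953$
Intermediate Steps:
$F{\left(f \right)} = 2 f$
$F{\left(\left(1 - 3\right) + 1 \right)} \left(-66 + 75\right) - 42935 = 2 \left(\left(1 - 3\right) + 1\right) \left(-66 + 75\right) - 42935 = 2 \left(-2 + 1\right) 9 - 42935 = 2 \left(-1\right) 9 - 42935 = \left(-2\right) 9 - 42935 = -18 - 42935 = -42953$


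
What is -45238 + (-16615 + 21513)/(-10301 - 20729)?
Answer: -701870019/15515 ≈ -45238.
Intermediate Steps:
-45238 + (-16615 + 21513)/(-10301 - 20729) = -45238 + 4898/(-31030) = -45238 + 4898*(-1/31030) = -45238 - 2449/15515 = -701870019/15515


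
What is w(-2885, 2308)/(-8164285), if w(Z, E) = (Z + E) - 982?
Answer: 1559/8164285 ≈ 0.00019095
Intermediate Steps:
w(Z, E) = -982 + E + Z (w(Z, E) = (E + Z) - 982 = -982 + E + Z)
w(-2885, 2308)/(-8164285) = (-982 + 2308 - 2885)/(-8164285) = -1559*(-1/8164285) = 1559/8164285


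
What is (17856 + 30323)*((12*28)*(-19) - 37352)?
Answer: -2107156744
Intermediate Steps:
(17856 + 30323)*((12*28)*(-19) - 37352) = 48179*(336*(-19) - 37352) = 48179*(-6384 - 37352) = 48179*(-43736) = -2107156744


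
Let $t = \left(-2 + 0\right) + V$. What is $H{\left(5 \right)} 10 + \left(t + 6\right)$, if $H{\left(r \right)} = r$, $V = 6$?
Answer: $60$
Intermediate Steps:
$t = 4$ ($t = \left(-2 + 0\right) + 6 = -2 + 6 = 4$)
$H{\left(5 \right)} 10 + \left(t + 6\right) = 5 \cdot 10 + \left(4 + 6\right) = 50 + 10 = 60$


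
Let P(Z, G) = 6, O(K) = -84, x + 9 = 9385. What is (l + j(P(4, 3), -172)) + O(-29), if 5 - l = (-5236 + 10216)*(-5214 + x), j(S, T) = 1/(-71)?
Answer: -1471605570/71 ≈ -2.0727e+7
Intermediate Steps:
x = 9376 (x = -9 + 9385 = 9376)
j(S, T) = -1/71
l = -20726755 (l = 5 - (-5236 + 10216)*(-5214 + 9376) = 5 - 4980*4162 = 5 - 1*20726760 = 5 - 20726760 = -20726755)
(l + j(P(4, 3), -172)) + O(-29) = (-20726755 - 1/71) - 84 = -1471599606/71 - 84 = -1471605570/71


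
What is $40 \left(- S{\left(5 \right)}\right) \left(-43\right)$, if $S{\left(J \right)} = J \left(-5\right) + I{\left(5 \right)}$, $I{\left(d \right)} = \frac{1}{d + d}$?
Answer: $-42828$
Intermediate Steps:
$I{\left(d \right)} = \frac{1}{2 d}$
$S{\left(J \right)} = \frac{1}{10} - 5 J$ ($S{\left(J \right)} = J \left(-5\right) + \frac{1}{2 \cdot 5} = - 5 J + \frac{1}{2} \cdot \frac{1}{5} = - 5 J + \frac{1}{10} = \frac{1}{10} - 5 J$)
$40 \left(- S{\left(5 \right)}\right) \left(-43\right) = 40 \left(- (\frac{1}{10} - 25)\right) \left(-43\right) = 40 \left(\left(-1\right) \left(- \frac{249}{10}\right)\right) \left(-43\right) = 40 \cdot \frac{249}{10} \left(-43\right) = 996 \left(-43\right) = -42828$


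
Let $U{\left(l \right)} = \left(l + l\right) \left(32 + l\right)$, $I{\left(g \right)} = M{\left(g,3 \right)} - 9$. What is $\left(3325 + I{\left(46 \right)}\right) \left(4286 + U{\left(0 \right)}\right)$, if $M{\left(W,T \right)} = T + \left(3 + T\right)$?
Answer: $14250950$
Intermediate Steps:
$M{\left(W,T \right)} = 3 + 2 T$
$I{\left(g \right)} = 0$ ($I{\left(g \right)} = \left(3 + 2 \cdot 3\right) - 9 = \left(3 + 6\right) - 9 = 9 - 9 = 0$)
$U{\left(l \right)} = 2 l \left(32 + l\right)$
$\left(3325 + I{\left(46 \right)}\right) \left(4286 + U{\left(0 \right)}\right) = \left(3325 + 0\right) \left(4286 + 2 \cdot 0 \left(32 + 0\right)\right) = 3325 \left(4286 + 2 \cdot 0 \cdot 32\right) = 3325 \left(4286 + 0\right) = 3325 \cdot 4286 = 14250950$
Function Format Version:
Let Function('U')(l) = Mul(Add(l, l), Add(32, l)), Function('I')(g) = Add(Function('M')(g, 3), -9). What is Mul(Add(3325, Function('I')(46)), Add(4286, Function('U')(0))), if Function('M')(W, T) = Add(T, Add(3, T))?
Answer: 14250950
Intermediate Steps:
Function('M')(W, T) = Add(3, Mul(2, T))
Function('I')(g) = 0 (Function('I')(g) = Add(Add(3, Mul(2, 3)), -9) = Add(Add(3, 6), -9) = Add(9, -9) = 0)
Function('U')(l) = Mul(2, l, Add(32, l)) (Function('U')(l) = Mul(Mul(2, l), Add(32, l)) = Mul(2, l, Add(32, l)))
Mul(Add(3325, Function('I')(46)), Add(4286, Function('U')(0))) = Mul(Add(3325, 0), Add(4286, Mul(2, 0, Add(32, 0)))) = Mul(3325, Add(4286, Mul(2, 0, 32))) = Mul(3325, Add(4286, 0)) = Mul(3325, 4286) = 14250950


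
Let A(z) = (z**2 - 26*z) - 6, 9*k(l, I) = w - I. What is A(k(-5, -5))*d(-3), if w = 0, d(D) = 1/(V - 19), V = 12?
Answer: 233/81 ≈ 2.8765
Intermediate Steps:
d(D) = -1/7 (d(D) = 1/(12 - 19) = 1/(-7) = -1/7)
k(l, I) = -I/9 (k(l, I) = (0 - I)/9 = (-I)/9 = -I/9)
A(z) = -6 + z**2 - 26*z
A(k(-5, -5))*d(-3) = (-6 + (-1/9*(-5))**2 - (-26)*(-5)/9)*(-1/7) = (-6 + (5/9)**2 - 26*5/9)*(-1/7) = (-6 + 25/81 - 130/9)*(-1/7) = -1631/81*(-1/7) = 233/81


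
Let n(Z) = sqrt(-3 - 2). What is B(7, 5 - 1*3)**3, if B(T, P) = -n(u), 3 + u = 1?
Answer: 5*I*sqrt(5) ≈ 11.18*I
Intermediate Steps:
u = -2 (u = -3 + 1 = -2)
n(Z) = I*sqrt(5) (n(Z) = sqrt(-5) = I*sqrt(5))
B(T, P) = -I*sqrt(5)
B(7, 5 - 1*3)**3 = (-I*sqrt(5))**3 = 5*I*sqrt(5)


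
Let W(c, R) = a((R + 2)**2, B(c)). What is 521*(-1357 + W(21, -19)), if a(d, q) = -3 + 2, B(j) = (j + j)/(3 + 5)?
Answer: -707518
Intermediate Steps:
B(j) = j/4 (B(j) = (2*j)/8 = (2*j)*(1/8) = j/4)
a(d, q) = -1
W(c, R) = -1
521*(-1357 + W(21, -19)) = 521*(-1357 - 1) = 521*(-1358) = -707518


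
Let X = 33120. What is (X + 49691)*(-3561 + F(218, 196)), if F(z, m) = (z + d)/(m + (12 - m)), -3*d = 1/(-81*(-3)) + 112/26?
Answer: -33366108663989/113724 ≈ -2.9340e+8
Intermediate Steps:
d = -13621/9477 (d = -(1/(-81*(-3)) + 112/26)/3 = -(-1/81*(-⅓) + 112*(1/26))/3 = -(1/243 + 56/13)/3 = -⅓*13621/3159 = -13621/9477 ≈ -1.4373)
F(z, m) = -13621/113724 + z/12 (F(z, m) = (z - 13621/9477)/(m + (12 - m)) = (-13621/9477 + z)/12 = (-13621/9477 + z)*(1/12) = -13621/113724 + z/12)
(X + 49691)*(-3561 + F(218, 196)) = (33120 + 49691)*(-3561 + (-13621/113724 + (1/12)*218)) = 82811*(-3561 + (-13621/113724 + 109/6)) = 82811*(-3561 + 2052365/113724) = 82811*(-402918799/113724) = -33366108663989/113724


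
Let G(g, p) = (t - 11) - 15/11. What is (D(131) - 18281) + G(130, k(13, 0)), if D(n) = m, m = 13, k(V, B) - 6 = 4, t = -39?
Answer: -201513/11 ≈ -18319.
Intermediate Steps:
k(V, B) = 10 (k(V, B) = 6 + 4 = 10)
G(g, p) = -565/11 (G(g, p) = (-39 - 11) - 15/11 = -50 - 15*1/11 = -50 - 15/11 = -565/11)
D(n) = 13
(D(131) - 18281) + G(130, k(13, 0)) = (13 - 18281) - 565/11 = -18268 - 565/11 = -201513/11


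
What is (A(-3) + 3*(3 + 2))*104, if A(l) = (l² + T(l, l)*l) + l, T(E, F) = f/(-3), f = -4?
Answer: 1768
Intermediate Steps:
T(E, F) = 4/3 (T(E, F) = -4/(-3) = -4*(-⅓) = 4/3)
A(l) = l² + 7*l/3 (A(l) = (l² + 4*l/3) + l = l² + 7*l/3)
(A(-3) + 3*(3 + 2))*104 = ((⅓)*(-3)*(7 + 3*(-3)) + 3*(3 + 2))*104 = ((⅓)*(-3)*(7 - 9) + 3*5)*104 = ((⅓)*(-3)*(-2) + 15)*104 = (2 + 15)*104 = 17*104 = 1768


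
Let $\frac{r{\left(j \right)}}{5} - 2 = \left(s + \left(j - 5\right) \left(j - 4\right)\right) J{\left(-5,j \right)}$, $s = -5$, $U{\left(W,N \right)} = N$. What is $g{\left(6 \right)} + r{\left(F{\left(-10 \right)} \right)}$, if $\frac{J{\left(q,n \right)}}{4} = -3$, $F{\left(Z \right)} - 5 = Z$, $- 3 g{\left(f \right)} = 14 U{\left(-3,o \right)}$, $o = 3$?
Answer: $-5104$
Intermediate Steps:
$g{\left(f \right)} = -14$ ($g{\left(f \right)} = - \frac{14 \cdot 3}{3} = \left(- \frac{1}{3}\right) 42 = -14$)
$F{\left(Z \right)} = 5 + Z$
$J{\left(q,n \right)} = -12$ ($J{\left(q,n \right)} = 4 \left(-3\right) = -12$)
$r{\left(j \right)} = 310 - 60 \left(-5 + j\right) \left(-4 + j\right)$ ($r{\left(j \right)} = 10 + 5 \left(-5 + \left(j - 5\right) \left(j - 4\right)\right) \left(-12\right) = 10 + 5 \left(-5 + \left(-5 + j\right) \left(-4 + j\right)\right) \left(-12\right) = 10 + 5 \left(60 - 12 \left(-5 + j\right) \left(-4 + j\right)\right) = 10 - \left(-300 + 60 \left(-5 + j\right) \left(-4 + j\right)\right) = 310 - 60 \left(-5 + j\right) \left(-4 + j\right)$)
$g{\left(6 \right)} + r{\left(F{\left(-10 \right)} \right)} = -14 - \left(890 - 540 \left(5 - 10\right) + 60 \left(5 - 10\right)^{2}\right) = -14 - \left(3590 + 1500\right) = -14 - 5090 = -5104$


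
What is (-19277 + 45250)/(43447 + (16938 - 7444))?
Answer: 25973/52941 ≈ 0.49060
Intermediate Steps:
(-19277 + 45250)/(43447 + (16938 - 7444)) = 25973/(43447 + 9494) = 25973/52941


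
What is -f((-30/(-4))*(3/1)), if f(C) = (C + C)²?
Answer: -2025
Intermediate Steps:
f(C) = 4*C² (f(C) = (2*C)² = 4*C²)
-f((-30/(-4))*(3/1)) = -4*((-30/(-4))*(3/1))² = -4*((-30*(-¼))*(3*1))² = -4*((15/2)*3)² = -4*(45/2)² = -4*2025/4 = -1*2025 = -2025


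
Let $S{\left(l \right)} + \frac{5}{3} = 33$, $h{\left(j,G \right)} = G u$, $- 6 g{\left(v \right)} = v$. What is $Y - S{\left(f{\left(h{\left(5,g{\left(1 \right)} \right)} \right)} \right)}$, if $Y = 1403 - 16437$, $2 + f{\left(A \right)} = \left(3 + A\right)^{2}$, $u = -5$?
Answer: $- \frac{45196}{3} \approx -15065.0$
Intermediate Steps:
$g{\left(v \right)} = - \frac{v}{6}$
$h{\left(j,G \right)} = - 5 G$ ($h{\left(j,G \right)} = G \left(-5\right) = - 5 G$)
$f{\left(A \right)} = -2 + \left(3 + A\right)^{2}$
$S{\left(l \right)} = \frac{94}{3}$ ($S{\left(l \right)} = - \frac{5}{3} + 33 = \frac{94}{3}$)
$Y = -15034$
$Y - S{\left(f{\left(h{\left(5,g{\left(1 \right)} \right)} \right)} \right)} = -15034 - \frac{94}{3} = - \frac{45196}{3}$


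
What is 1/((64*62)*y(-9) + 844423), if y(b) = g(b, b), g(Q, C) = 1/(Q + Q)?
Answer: 9/7597823 ≈ 1.1845e-6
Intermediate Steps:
g(Q, C) = 1/(2*Q)
y(b) = 1/(2*b)
1/((64*62)*y(-9) + 844423) = 1/((64*62)*((1/2)/(-9)) + 844423) = 1/(3968*((1/2)*(-1/9)) + 844423) = 1/(3968*(-1/18) + 844423) = 1/(-1984/9 + 844423) = 1/(7597823/9) = 9/7597823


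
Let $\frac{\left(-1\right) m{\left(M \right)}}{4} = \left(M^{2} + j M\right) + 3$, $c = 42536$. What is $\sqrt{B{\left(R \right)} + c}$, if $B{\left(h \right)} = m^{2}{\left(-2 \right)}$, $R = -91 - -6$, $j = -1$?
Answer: $2 \sqrt{10958} \approx 209.36$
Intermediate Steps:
$R = -85$ ($R = -91 + 6 = -85$)
$m{\left(M \right)} = -12 - 4 M^{2} + 4 M$ ($m{\left(M \right)} = - 4 \left(\left(M^{2} - M\right) + 3\right) = - 4 \left(3 + M^{2} - M\right) = -12 - 4 M^{2} + 4 M$)
$B{\left(h \right)} = 1296$ ($B{\left(h \right)} = \left(-12 - 4 \left(-2\right)^{2} + 4 \left(-2\right)\right)^{2} = \left(-12 - 16 - 8\right)^{2} = \left(-36\right)^{2} = 1296$)
$\sqrt{B{\left(R \right)} + c} = \sqrt{1296 + 42536} = \sqrt{43832} = 2 \sqrt{10958}$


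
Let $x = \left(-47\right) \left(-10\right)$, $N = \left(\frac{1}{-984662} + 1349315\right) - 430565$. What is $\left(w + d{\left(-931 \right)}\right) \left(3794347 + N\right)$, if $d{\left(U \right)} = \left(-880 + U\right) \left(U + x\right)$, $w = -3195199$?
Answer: $- \frac{5476913963924326932}{492331} \approx -1.1124 \cdot 10^{13}$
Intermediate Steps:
$N = \frac{904658212499}{984662}$ ($N = \left(- \frac{1}{984662} + 1349315\right) - 430565 = \frac{1328619206529}{984662} - 430565 = \frac{904658212499}{984662} \approx 9.1875 \cdot 10^{5}$)
$x = 470$
$d{\left(U \right)} = \left(-880 + U\right) \left(470 + U\right)$ ($d{\left(U \right)} = \left(-880 + U\right) \left(U + 470\right) = \left(-880 + U\right) \left(470 + U\right)$)
$\left(w + d{\left(-931 \right)}\right) \left(3794347 + N\right) = \left(-3195199 - \left(31890 - 866761\right)\right) \left(3794347 + \frac{904658212499}{984662}\right) = \left(-3195199 + \left(-413600 + 866761 + 381710\right)\right) \frac{4640807518213}{984662} = \left(-3195199 + 834871\right) \frac{4640807518213}{984662} = \left(-2360328\right) \frac{4640807518213}{984662} = - \frac{5476913963924326932}{492331}$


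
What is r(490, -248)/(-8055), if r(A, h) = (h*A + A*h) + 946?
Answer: 80698/2685 ≈ 30.055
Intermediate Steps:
r(A, h) = 946 + 2*A*h (r(A, h) = (A*h + A*h) + 946 = 2*A*h + 946 = 946 + 2*A*h)
r(490, -248)/(-8055) = (946 + 2*490*(-248))/(-8055) = (946 - 243040)*(-1/8055) = -242094*(-1/8055) = 80698/2685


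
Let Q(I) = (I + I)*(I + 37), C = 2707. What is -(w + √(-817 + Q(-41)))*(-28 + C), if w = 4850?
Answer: -12993150 - 2679*I*√489 ≈ -1.2993e+7 - 59242.0*I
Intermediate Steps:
Q(I) = 2*I*(37 + I) (Q(I) = (2*I)*(37 + I) = 2*I*(37 + I))
-(w + √(-817 + Q(-41)))*(-28 + C) = -(4850 + √(-817 + 2*(-41)*(37 - 41)))*(-28 + 2707) = -(4850 + √(-817 + 2*(-41)*(-4)))*2679 = -(4850 + √(-817 + 328))*2679 = -(4850 + √(-489))*2679 = -(4850 + I*√489)*2679 = -(12993150 + 2679*I*√489) = -12993150 - 2679*I*√489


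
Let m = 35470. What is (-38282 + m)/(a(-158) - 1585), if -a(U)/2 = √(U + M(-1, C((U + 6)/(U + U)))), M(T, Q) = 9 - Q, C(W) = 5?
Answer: 4457020/2512841 - 5624*I*√154/2512841 ≈ 1.7737 - 0.027774*I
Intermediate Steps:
a(U) = -2*√(4 + U) (a(U) = -2*√(U + (9 - 1*5)) = -2*√(U + (9 - 5)) = -2*√(U + 4) = -2*√(4 + U))
(-38282 + m)/(a(-158) - 1585) = (-38282 + 35470)/(-2*√(4 - 158) - 1585) = -2812/(-2*I*√154 - 1585) = -2812/(-1585 - 2*I*√154)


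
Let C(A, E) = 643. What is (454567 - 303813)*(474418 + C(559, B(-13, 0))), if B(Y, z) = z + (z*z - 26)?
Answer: 71617345994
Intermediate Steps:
B(Y, z) = -26 + z + z² (B(Y, z) = z + (z² - 26) = z + (-26 + z²) = -26 + z + z²)
(454567 - 303813)*(474418 + C(559, B(-13, 0))) = (454567 - 303813)*(474418 + 643) = 150754*475061 = 71617345994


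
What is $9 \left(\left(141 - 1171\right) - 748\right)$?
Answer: $-16002$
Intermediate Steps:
$9 \left(\left(141 - 1171\right) - 748\right) = 9 \left(-1030 - 748\right) = 9 \left(-1778\right) = -16002$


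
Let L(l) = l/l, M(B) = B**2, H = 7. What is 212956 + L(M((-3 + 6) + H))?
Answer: 212957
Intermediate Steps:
L(l) = 1
212956 + L(M((-3 + 6) + H)) = 212956 + 1 = 212957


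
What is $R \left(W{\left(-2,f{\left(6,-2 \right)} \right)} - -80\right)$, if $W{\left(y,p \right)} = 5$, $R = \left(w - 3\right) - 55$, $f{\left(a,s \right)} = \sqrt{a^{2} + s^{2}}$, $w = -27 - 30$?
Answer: $-9775$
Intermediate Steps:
$w = -57$
$R = -115$ ($R = \left(-57 - 3\right) - 55 = -60 - 55 = -115$)
$R \left(W{\left(-2,f{\left(6,-2 \right)} \right)} - -80\right) = - 115 \left(5 - -80\right) = - 115 \left(5 + 80\right) = \left(-115\right) 85 = -9775$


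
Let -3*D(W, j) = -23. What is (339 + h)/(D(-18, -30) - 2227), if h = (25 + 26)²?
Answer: -4410/3329 ≈ -1.3247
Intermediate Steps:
D(W, j) = 23/3 (D(W, j) = -⅓*(-23) = 23/3)
h = 2601 (h = 51² = 2601)
(339 + h)/(D(-18, -30) - 2227) = (339 + 2601)/(23/3 - 2227) = 2940/(-6658/3) = 2940*(-3/6658) = -4410/3329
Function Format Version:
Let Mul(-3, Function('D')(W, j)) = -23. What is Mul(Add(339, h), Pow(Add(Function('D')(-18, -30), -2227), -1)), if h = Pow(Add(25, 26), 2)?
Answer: Rational(-4410, 3329) ≈ -1.3247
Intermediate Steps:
Function('D')(W, j) = Rational(23, 3) (Function('D')(W, j) = Mul(Rational(-1, 3), -23) = Rational(23, 3))
h = 2601 (h = Pow(51, 2) = 2601)
Mul(Add(339, h), Pow(Add(Function('D')(-18, -30), -2227), -1)) = Mul(Add(339, 2601), Pow(Add(Rational(23, 3), -2227), -1)) = Mul(2940, Pow(Rational(-6658, 3), -1)) = Mul(2940, Rational(-3, 6658)) = Rational(-4410, 3329)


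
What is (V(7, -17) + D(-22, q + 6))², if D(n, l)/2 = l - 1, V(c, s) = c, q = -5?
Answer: 49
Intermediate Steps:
D(n, l) = -2 + 2*l (D(n, l) = 2*(l - 1) = 2*(-1 + l) = -2 + 2*l)
(V(7, -17) + D(-22, q + 6))² = (7 + (-2 + 2*(-5 + 6)))² = (7 + (-2 + 2*1))² = (7 + (-2 + 2))² = (7 + 0)² = 7² = 49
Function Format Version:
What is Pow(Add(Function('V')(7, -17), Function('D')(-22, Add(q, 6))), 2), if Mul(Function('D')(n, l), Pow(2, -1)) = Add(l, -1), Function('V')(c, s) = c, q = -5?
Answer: 49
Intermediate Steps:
Function('D')(n, l) = Add(-2, Mul(2, l)) (Function('D')(n, l) = Mul(2, Add(l, -1)) = Mul(2, Add(-1, l)) = Add(-2, Mul(2, l)))
Pow(Add(Function('V')(7, -17), Function('D')(-22, Add(q, 6))), 2) = Pow(Add(7, Add(-2, Mul(2, Add(-5, 6)))), 2) = Pow(Add(7, Add(-2, Mul(2, 1))), 2) = Pow(Add(7, Add(-2, 2)), 2) = Pow(Add(7, 0), 2) = Pow(7, 2) = 49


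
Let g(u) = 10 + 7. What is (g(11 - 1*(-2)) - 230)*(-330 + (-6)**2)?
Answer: 62622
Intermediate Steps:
g(u) = 17
(g(11 - 1*(-2)) - 230)*(-330 + (-6)**2) = (17 - 230)*(-330 + (-6)**2) = -213*(-330 + 36) = -213*(-294) = 62622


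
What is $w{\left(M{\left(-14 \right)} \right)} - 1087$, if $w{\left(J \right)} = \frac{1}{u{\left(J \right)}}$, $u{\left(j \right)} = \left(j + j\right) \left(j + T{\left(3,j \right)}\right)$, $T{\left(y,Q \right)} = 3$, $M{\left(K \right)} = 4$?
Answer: $- \frac{60871}{56} \approx -1087.0$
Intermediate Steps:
$u{\left(j \right)} = 2 j \left(3 + j\right)$ ($u{\left(j \right)} = \left(j + j\right) \left(j + 3\right) = 2 j \left(3 + j\right)$)
$w{\left(J \right)} = \frac{1}{2 J \left(3 + J\right)}$
$w{\left(M{\left(-14 \right)} \right)} - 1087 = \frac{1}{2 \cdot 4 \left(3 + 4\right)} - 1087 = \frac{1}{2} \cdot \frac{1}{4} \cdot \frac{1}{7} - 1087 = \frac{1}{56} - 1087 = - \frac{60871}{56}$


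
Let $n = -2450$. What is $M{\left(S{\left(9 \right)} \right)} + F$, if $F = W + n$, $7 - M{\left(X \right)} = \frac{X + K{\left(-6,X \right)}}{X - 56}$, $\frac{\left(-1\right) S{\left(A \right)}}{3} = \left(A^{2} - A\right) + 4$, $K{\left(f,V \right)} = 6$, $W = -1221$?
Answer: $- \frac{520399}{142} \approx -3664.8$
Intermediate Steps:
$S{\left(A \right)} = -12 - 3 A^{2} + 3 A$ ($S{\left(A \right)} = - 3 \left(\left(A^{2} - A\right) + 4\right) = - 3 \left(4 + A^{2} - A\right) = -12 - 3 A^{2} + 3 A$)
$M{\left(X \right)} = 7 - \frac{6 + X}{-56 + X}$ ($M{\left(X \right)} = 7 - \frac{X + 6}{X - 56} = 7 - \frac{6 + X}{-56 + X}$)
$F = -3671$ ($F = -1221 - 2450 = -3671$)
$M{\left(S{\left(9 \right)} \right)} + F = \frac{2 \left(-199 + 3 \left(-12 - 3 \cdot 9^{2} + 3 \cdot 9\right)\right)}{-56 - \left(-15 + 243\right)} - 3671 = \frac{2 \left(-199 + 3 \left(-12 - 243 + 27\right)\right)}{-56 - 228} - 3671 = \frac{2 \left(-199 + 3 \left(-228\right)\right)}{-56 - 228} - 3671 = \frac{2 \left(-199 - 684\right)}{-284} - 3671 = 2 \left(- \frac{1}{284}\right) \left(-883\right) - 3671 = \frac{883}{142} - 3671 = - \frac{520399}{142}$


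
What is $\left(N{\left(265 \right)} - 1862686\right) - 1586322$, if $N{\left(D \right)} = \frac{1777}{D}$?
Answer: $- \frac{913985343}{265} \approx -3.449 \cdot 10^{6}$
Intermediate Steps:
$\left(N{\left(265 \right)} - 1862686\right) - 1586322 = \left(\frac{1777}{265} - 1862686\right) - 1586322 = - \frac{493610013}{265} - 1586322 = - \frac{913985343}{265}$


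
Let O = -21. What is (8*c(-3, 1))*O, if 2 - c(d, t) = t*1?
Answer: -168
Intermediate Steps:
c(d, t) = 2 - t
(8*c(-3, 1))*O = (8*(2 - 1*1))*(-21) = (8*(2 - 1))*(-21) = (8*1)*(-21) = 8*(-21) = -168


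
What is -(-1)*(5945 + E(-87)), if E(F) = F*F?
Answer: 13514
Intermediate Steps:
E(F) = F²
-(-1)*(5945 + E(-87)) = -(-1)*(5945 + (-87)²) = -(-1)*(5945 + 7569) = -(-1)*13514 = -1*(-13514) = 13514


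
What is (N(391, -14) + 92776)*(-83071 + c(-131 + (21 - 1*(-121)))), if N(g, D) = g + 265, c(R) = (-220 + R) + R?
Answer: -7779989208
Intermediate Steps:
c(R) = -220 + 2*R
N(g, D) = 265 + g
(N(391, -14) + 92776)*(-83071 + c(-131 + (21 - 1*(-121)))) = ((265 + 391) + 92776)*(-83071 + (-220 + 2*(-131 + (21 - 1*(-121))))) = (656 + 92776)*(-83071 + (-220 + 2*(-131 + (21 + 121)))) = 93432*(-83071 + (-220 + 2*(-131 + 142))) = 93432*(-83071 + (-220 + 2*11)) = 93432*(-83071 + (-220 + 22)) = 93432*(-83071 - 198) = 93432*(-83269) = -7779989208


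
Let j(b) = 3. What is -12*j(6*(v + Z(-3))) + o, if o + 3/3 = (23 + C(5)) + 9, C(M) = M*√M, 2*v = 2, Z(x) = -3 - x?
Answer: -5 + 5*√5 ≈ 6.1803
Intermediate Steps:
v = 1 (v = (½)*2 = 1)
C(M) = M^(3/2)
o = 31 + 5*√5 (o = -1 + ((23 + 5^(3/2)) + 9) = -1 + ((23 + 5*√5) + 9) = -1 + (32 + 5*√5) = 31 + 5*√5 ≈ 42.180)
-12*j(6*(v + Z(-3))) + o = -12*3 + (31 + 5*√5) = -36 + (31 + 5*√5) = -5 + 5*√5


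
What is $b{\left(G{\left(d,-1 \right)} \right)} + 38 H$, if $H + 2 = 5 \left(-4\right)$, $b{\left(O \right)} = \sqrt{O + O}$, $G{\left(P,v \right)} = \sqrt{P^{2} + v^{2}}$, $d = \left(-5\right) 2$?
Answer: $-836 + \sqrt{2} \sqrt[4]{101} \approx -831.52$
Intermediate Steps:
$d = -10$
$b{\left(O \right)} = \sqrt{2} \sqrt{O}$ ($b{\left(O \right)} = \sqrt{2 O} = \sqrt{2} \sqrt{O}$)
$H = -22$ ($H = -2 + 5 \left(-4\right) = -2 - 20 = -22$)
$b{\left(G{\left(d,-1 \right)} \right)} + 38 H = \sqrt{2} \sqrt{\sqrt{\left(-10\right)^{2} + \left(-1\right)^{2}}} + 38 \left(-22\right) = \sqrt{2} \sqrt{\sqrt{100 + 1}} - 836 = \sqrt{2} \sqrt{\sqrt{101}} - 836 = \sqrt{2} \sqrt[4]{101} - 836 = -836 + \sqrt{2} \sqrt[4]{101}$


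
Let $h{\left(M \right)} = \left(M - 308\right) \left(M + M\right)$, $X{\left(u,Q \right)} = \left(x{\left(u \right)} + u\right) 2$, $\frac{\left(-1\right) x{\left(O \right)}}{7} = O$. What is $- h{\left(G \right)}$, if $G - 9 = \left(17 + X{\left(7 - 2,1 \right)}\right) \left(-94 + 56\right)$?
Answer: $-4386810$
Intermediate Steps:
$x{\left(O \right)} = - 7 O$
$X{\left(u,Q \right)} = - 12 u$ ($X{\left(u,Q \right)} = \left(- 7 u + u\right) 2 = - 6 u 2 = - 12 u$)
$G = 1643$ ($G = 9 + \left(17 - 12 \left(7 - 2\right)\right) \left(-94 + 56\right) = 9 + \left(17 - 60\right) \left(-38\right) = 9 - -1634 = 9 + 1634 = 1643$)
$h{\left(M \right)} = 2 M \left(-308 + M\right)$ ($h{\left(M \right)} = \left(-308 + M\right) 2 M = 2 M \left(-308 + M\right)$)
$- h{\left(G \right)} = - 2 \cdot 1643 \left(-308 + 1643\right) = - 2 \cdot 1643 \cdot 1335 = \left(-1\right) 4386810 = -4386810$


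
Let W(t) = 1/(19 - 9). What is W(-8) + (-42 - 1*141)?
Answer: -1829/10 ≈ -182.90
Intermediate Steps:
W(t) = 1/10
W(-8) + (-42 - 1*141) = 1/10 + (-42 - 1*141) = 1/10 + (-42 - 141) = 1/10 - 183 = -1829/10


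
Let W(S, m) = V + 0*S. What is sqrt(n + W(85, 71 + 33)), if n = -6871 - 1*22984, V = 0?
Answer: I*sqrt(29855) ≈ 172.79*I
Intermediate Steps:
W(S, m) = 0 (W(S, m) = 0 + 0*S = 0 + 0 = 0)
n = -29855 (n = -6871 - 22984 = -29855)
sqrt(n + W(85, 71 + 33)) = sqrt(-29855 + 0) = sqrt(-29855) = I*sqrt(29855)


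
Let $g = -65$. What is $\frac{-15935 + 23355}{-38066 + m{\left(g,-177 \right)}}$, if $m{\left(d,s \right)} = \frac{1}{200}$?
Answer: $- \frac{1484000}{7613199} \approx -0.19492$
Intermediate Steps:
$m{\left(d,s \right)} = \frac{1}{200}$
$\frac{-15935 + 23355}{-38066 + m{\left(g,-177 \right)}} = \frac{-15935 + 23355}{-38066 + \frac{1}{200}} = \frac{7420}{- \frac{7613199}{200}} = 7420 \left(- \frac{200}{7613199}\right) = - \frac{1484000}{7613199}$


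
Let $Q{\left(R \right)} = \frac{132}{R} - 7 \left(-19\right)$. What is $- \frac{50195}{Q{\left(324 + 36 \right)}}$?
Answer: $- \frac{1505850}{4001} \approx -376.37$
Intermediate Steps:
$Q{\left(R \right)} = 133 + \frac{132}{R}$ ($Q{\left(R \right)} = \frac{132}{R} - -133 = \frac{132}{R} + 133 = 133 + \frac{132}{R}$)
$- \frac{50195}{Q{\left(324 + 36 \right)}} = - \frac{50195}{133 + \frac{132}{324 + 36}} = - \frac{50195}{133 + \frac{132}{360}} = - \frac{50195}{133 + 132 \cdot \frac{1}{360}} = - \frac{50195}{133 + \frac{11}{30}} = - \frac{50195}{\frac{4001}{30}} = \left(-50195\right) \frac{30}{4001} = - \frac{1505850}{4001}$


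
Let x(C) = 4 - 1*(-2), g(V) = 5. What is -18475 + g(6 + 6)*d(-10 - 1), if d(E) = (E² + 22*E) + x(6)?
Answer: -19050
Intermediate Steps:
x(C) = 6 (x(C) = 4 + 2 = 6)
d(E) = 6 + E² + 22*E (d(E) = (E² + 22*E) + 6 = 6 + E² + 22*E)
-18475 + g(6 + 6)*d(-10 - 1) = -18475 + 5*(6 + (-10 - 1)² + 22*(-10 - 1)) = -18475 + 5*(6 + (-11)² + 22*(-11)) = -18475 + 5*(6 + 121 - 242) = -18475 + 5*(-115) = -18475 - 575 = -19050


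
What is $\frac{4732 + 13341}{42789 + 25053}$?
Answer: $\frac{18073}{67842} \approx 0.2664$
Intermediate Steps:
$\frac{4732 + 13341}{42789 + 25053} = \frac{18073}{67842}$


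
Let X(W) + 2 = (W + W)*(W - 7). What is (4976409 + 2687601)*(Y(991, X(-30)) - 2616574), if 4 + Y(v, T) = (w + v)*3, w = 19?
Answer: -20030258007480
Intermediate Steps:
X(W) = -2 + 2*W*(-7 + W) (X(W) = -2 + (W + W)*(W - 7) = -2 + (2*W)*(-7 + W) = -2 + 2*W*(-7 + W))
Y(v, T) = 53 + 3*v (Y(v, T) = -4 + (19 + v)*3 = -4 + (57 + 3*v) = 53 + 3*v)
(4976409 + 2687601)*(Y(991, X(-30)) - 2616574) = (4976409 + 2687601)*((53 + 3*991) - 2616574) = 7664010*((53 + 2973) - 2616574) = 7664010*(3026 - 2616574) = 7664010*(-2613548) = -20030258007480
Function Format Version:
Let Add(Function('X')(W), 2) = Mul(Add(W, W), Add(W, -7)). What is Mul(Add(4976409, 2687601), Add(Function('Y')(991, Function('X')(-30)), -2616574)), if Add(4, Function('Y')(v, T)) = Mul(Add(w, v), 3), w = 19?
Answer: -20030258007480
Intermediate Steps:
Function('X')(W) = Add(-2, Mul(2, W, Add(-7, W))) (Function('X')(W) = Add(-2, Mul(Add(W, W), Add(W, -7))) = Add(-2, Mul(Mul(2, W), Add(-7, W))) = Add(-2, Mul(2, W, Add(-7, W))))
Function('Y')(v, T) = Add(53, Mul(3, v)) (Function('Y')(v, T) = Add(-4, Mul(Add(19, v), 3)) = Add(-4, Add(57, Mul(3, v))) = Add(53, Mul(3, v)))
Mul(Add(4976409, 2687601), Add(Function('Y')(991, Function('X')(-30)), -2616574)) = Mul(Add(4976409, 2687601), Add(Add(53, Mul(3, 991)), -2616574)) = Mul(7664010, Add(Add(53, 2973), -2616574)) = Mul(7664010, Add(3026, -2616574)) = Mul(7664010, -2613548) = -20030258007480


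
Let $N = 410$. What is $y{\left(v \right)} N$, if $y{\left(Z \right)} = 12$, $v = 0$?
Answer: $4920$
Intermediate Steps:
$y{\left(v \right)} N = 12 \cdot 410 = 4920$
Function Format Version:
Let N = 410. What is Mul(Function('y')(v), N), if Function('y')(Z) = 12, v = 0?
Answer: 4920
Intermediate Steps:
Mul(Function('y')(v), N) = Mul(12, 410) = 4920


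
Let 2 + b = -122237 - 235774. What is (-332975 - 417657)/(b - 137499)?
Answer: 93829/61939 ≈ 1.5149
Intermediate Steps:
b = -358013 (b = -2 + (-122237 - 235774) = -2 - 358011 = -358013)
(-332975 - 417657)/(b - 137499) = (-332975 - 417657)/(-358013 - 137499) = -750632/(-495512) = -750632*(-1/495512) = 93829/61939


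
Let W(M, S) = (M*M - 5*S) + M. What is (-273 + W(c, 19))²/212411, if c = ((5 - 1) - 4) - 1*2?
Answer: 133956/212411 ≈ 0.63065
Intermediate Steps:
c = -2 (c = (4 - 4) - 2 = 0 - 2 = -2)
W(M, S) = M + M² - 5*S (W(M, S) = (M² - 5*S) + M = M + M² - 5*S)
(-273 + W(c, 19))²/212411 = (-273 + (-2 + (-2)² - 5*19))²/212411 = (-273 + (-2 + 4 - 95))²*(1/212411) = (-273 - 93)²*(1/212411) = (-366)²*(1/212411) = 133956*(1/212411) = 133956/212411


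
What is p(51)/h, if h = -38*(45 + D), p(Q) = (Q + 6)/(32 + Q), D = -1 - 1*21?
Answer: -3/3818 ≈ -0.00078575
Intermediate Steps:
D = -22 (D = -1 - 21 = -22)
p(Q) = (6 + Q)/(32 + Q)
h = -874 (h = -38*(45 - 22) = -38*23 = -874)
p(51)/h = ((6 + 51)/(32 + 51))/(-874) = (57/83)*(-1/874) = -3/3818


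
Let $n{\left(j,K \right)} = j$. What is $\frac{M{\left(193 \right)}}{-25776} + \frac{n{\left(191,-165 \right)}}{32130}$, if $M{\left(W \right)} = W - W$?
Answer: $\frac{191}{32130} \approx 0.0059446$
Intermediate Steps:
$M{\left(W \right)} = 0$
$\frac{M{\left(193 \right)}}{-25776} + \frac{n{\left(191,-165 \right)}}{32130} = \frac{0}{-25776} + \frac{191}{32130} = 0 \left(- \frac{1}{25776}\right) + 191 \cdot \frac{1}{32130} = 0 + \frac{191}{32130} = \frac{191}{32130}$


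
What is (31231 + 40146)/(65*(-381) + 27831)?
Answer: 71377/3066 ≈ 23.280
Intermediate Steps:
(31231 + 40146)/(65*(-381) + 27831) = 71377/(-24765 + 27831) = 71377/3066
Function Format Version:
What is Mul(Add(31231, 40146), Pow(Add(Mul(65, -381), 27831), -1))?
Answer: Rational(71377, 3066) ≈ 23.280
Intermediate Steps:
Mul(Add(31231, 40146), Pow(Add(Mul(65, -381), 27831), -1)) = Mul(71377, Pow(Add(-24765, 27831), -1)) = Mul(71377, Pow(3066, -1)) = Mul(71377, Rational(1, 3066)) = Rational(71377, 3066)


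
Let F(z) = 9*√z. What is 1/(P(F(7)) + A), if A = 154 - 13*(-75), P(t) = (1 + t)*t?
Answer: 1696/2875849 - 9*√7/2875849 ≈ 0.00058146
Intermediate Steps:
P(t) = t*(1 + t)
A = 1129 (A = 154 + 975 = 1129)
1/(P(F(7)) + A) = 1/((9*√7)*(1 + 9*√7) + 1129) = 1/(9*√7*(1 + 9*√7) + 1129) = 1/(1129 + 9*√7*(1 + 9*√7))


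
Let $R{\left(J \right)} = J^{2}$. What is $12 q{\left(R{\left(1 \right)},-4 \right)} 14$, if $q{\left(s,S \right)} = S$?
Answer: $-672$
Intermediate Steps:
$12 q{\left(R{\left(1 \right)},-4 \right)} 14 = 12 \left(-4\right) 14 = \left(-48\right) 14 = -672$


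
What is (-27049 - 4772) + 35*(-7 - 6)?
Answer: -32276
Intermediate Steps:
(-27049 - 4772) + 35*(-7 - 6) = -31821 + 35*(-13) = -31821 - 455 = -32276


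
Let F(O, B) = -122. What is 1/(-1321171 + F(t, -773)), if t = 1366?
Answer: -1/1321293 ≈ -7.5683e-7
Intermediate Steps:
1/(-1321171 + F(t, -773)) = 1/(-1321171 - 122) = 1/(-1321293) = -1/1321293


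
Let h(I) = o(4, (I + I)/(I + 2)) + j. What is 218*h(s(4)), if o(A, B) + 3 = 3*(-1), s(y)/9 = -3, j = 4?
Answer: -436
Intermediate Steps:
s(y) = -27 (s(y) = 9*(-3) = -27)
o(A, B) = -6 (o(A, B) = -3 + 3*(-1) = -3 - 3 = -6)
h(I) = -2 (h(I) = -6 + 4 = -2)
218*h(s(4)) = 218*(-2) = -436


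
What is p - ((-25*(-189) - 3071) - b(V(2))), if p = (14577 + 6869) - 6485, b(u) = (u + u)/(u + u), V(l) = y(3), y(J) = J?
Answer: 13308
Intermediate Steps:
V(l) = 3
b(u) = 1 (b(u) = (2*u)/((2*u)) = (2*u)*(1/(2*u)) = 1)
p = 14961 (p = 21446 - 6485 = 14961)
p - ((-25*(-189) - 3071) - b(V(2))) = 14961 - ((-25*(-189) - 3071) - 1*1) = 14961 - ((4725 - 3071) - 1) = 14961 - (1654 - 1) = 14961 - 1*1653 = 14961 - 1653 = 13308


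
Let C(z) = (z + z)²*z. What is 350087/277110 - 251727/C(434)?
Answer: 8171699808173/6472221063840 ≈ 1.2626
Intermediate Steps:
C(z) = 4*z³ (C(z) = (2*z)²*z = (4*z²)*z = 4*z³)
350087/277110 - 251727/C(434) = 350087/277110 - 251727/(4*434³) = 350087*(1/277110) - 251727/(4*81746504) = 350087/277110 - 251727/326986016 = 350087/277110 - 251727*1/326986016 = 350087/277110 - 35961/46712288 = 8171699808173/6472221063840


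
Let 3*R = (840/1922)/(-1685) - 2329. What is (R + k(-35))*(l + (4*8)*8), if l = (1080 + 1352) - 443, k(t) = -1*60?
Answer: -1824191131765/971571 ≈ -1.8776e+6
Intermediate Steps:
k(t) = -60
l = 1989 (l = 2432 - 443 = 1989)
R = -754263037/971571 (R = ((840/1922)/(-1685) - 2329)/3 = ((840*(1/1922))*(-1/1685) - 2329)/3 = ((420/961)*(-1/1685) - 2329)/3 = (-84/323857 - 2329)/3 = (1/3)*(-754263037/323857) = -754263037/971571 ≈ -776.33)
(R + k(-35))*(l + (4*8)*8) = (-754263037/971571 - 60)*(1989 + (4*8)*8) = -812557297*(1989 + 32*8)/971571 = -812557297*(1989 + 256)/971571 = -812557297/971571*2245 = -1824191131765/971571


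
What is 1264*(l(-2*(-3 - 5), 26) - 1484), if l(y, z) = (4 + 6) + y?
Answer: -1842912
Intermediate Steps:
l(y, z) = 10 + y
1264*(l(-2*(-3 - 5), 26) - 1484) = 1264*((10 - 2*(-3 - 5)) - 1484) = 1264*((10 - 2*(-8)) - 1484) = 1264*((10 + 16) - 1484) = 1264*(26 - 1484) = 1264*(-1458) = -1842912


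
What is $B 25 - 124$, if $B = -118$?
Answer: $-3074$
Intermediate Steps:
$B 25 - 124 = \left(-118\right) 25 - 124 = -2950 - 124 = -3074$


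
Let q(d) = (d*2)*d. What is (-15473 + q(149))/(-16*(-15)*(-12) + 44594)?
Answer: 28929/41714 ≈ 0.69351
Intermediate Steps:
q(d) = 2*d² (q(d) = (2*d)*d = 2*d²)
(-15473 + q(149))/(-16*(-15)*(-12) + 44594) = (-15473 + 2*149²)/(-16*(-15)*(-12) + 44594) = (-15473 + 2*22201)/(240*(-12) + 44594) = (-15473 + 44402)/(-2880 + 44594) = 28929/41714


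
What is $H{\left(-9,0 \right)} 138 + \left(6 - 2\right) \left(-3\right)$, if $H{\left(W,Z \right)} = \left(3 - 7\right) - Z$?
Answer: $-564$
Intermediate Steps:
$H{\left(W,Z \right)} = -4 - Z$ ($H{\left(W,Z \right)} = \left(3 - 7\right) - Z = -4 - Z$)
$H{\left(-9,0 \right)} 138 + \left(6 - 2\right) \left(-3\right) = \left(-4 - 0\right) 138 + \left(6 - 2\right) \left(-3\right) = \left(-4 + 0\right) 138 + 4 \left(-3\right) = \left(-4\right) 138 - 12 = -552 - 12 = -564$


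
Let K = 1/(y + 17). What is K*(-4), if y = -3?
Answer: -2/7 ≈ -0.28571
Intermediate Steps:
K = 1/14 (K = 1/(-3 + 17) = 1/14 ≈ 0.071429)
K*(-4) = (1/14)*(-4) = -2/7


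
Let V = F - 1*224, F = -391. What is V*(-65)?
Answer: 39975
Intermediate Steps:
V = -615 (V = -391 - 1*224 = -391 - 224 = -615)
V*(-65) = -615*(-65) = 39975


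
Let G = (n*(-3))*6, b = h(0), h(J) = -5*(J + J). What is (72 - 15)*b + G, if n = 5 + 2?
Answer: -126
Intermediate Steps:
h(J) = -10*J
b = 0 (b = -10*0 = 0)
n = 7
G = -126 (G = (7*(-3))*6 = -21*6 = -126)
(72 - 15)*b + G = (72 - 15)*0 - 126 = 57*0 - 126 = 0 - 126 = -126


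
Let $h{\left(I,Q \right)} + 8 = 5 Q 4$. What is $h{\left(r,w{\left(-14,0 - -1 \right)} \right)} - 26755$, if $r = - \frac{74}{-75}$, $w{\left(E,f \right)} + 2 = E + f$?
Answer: $-27063$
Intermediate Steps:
$w{\left(E,f \right)} = -2 + E + f$ ($w{\left(E,f \right)} = -2 + \left(E + f\right) = -2 + E + f$)
$r = \frac{74}{75}$ ($r = \left(-74\right) \left(- \frac{1}{75}\right) = \frac{74}{75} \approx 0.98667$)
$h{\left(I,Q \right)} = -8 + 20 Q$ ($h{\left(I,Q \right)} = -8 + 5 Q 4 = -8 + 5 \cdot 4 Q = -8 + 20 Q$)
$h{\left(r,w{\left(-14,0 - -1 \right)} \right)} - 26755 = \left(-8 + 20 \left(-2 - 14 + \left(0 - -1\right)\right)\right) - 26755 = \left(-8 + 20 \left(-2 - 14 + \left(0 + 1\right)\right)\right) - 26755 = \left(-8 + 20 \left(-2 - 14 + 1\right)\right) - 26755 = \left(-8 + 20 \left(-15\right)\right) - 26755 = \left(-8 - 300\right) - 26755 = -308 - 26755 = -27063$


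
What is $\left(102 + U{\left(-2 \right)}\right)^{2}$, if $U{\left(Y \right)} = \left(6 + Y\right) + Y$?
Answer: $10816$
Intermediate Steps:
$U{\left(Y \right)} = 6 + 2 Y$
$\left(102 + U{\left(-2 \right)}\right)^{2} = \left(102 + \left(6 + 2 \left(-2\right)\right)\right)^{2} = \left(102 + \left(6 - 4\right)\right)^{2} = \left(102 + 2\right)^{2} = 104^{2} = 10816$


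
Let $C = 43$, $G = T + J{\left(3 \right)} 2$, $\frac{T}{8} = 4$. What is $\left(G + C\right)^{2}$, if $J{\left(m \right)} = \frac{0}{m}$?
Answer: $5625$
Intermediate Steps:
$J{\left(m \right)} = 0$
$T = 32$ ($T = 8 \cdot 4 = 32$)
$G = 32$ ($G = 32 + 0 \cdot 2 = 32 + 0 = 32$)
$\left(G + C\right)^{2} = \left(32 + 43\right)^{2} = 75^{2} = 5625$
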